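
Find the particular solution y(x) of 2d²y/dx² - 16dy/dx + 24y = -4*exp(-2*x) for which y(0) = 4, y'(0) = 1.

y = -29*exp(6*x)/16 - exp(-2*x)/16 + 47*exp(2*x)/8

Divide through by 2: y'' - 8y' + 12y = -2*exp(-2*x).
Characteristic equation r² - 8r + 12 = 0 factors as (r - 6)(r - 2) = 0, so r = 6, 2.
Hence y_h = C1*exp(6*x) + C2*exp(2*x).
Try y_p = A*exp(-2*x). Substituting into the equation and dividing by exp(-2*x) gives A = -1/16, so y_p = -exp(-2*x)/16.
General solution: y = -exp(-2*x)/16 + C1*exp(6*x) + C2*exp(2*x).
Apply the initial conditions: y(0) = -1/16 + C1 + C2 = 4 and y'(0) = 1/8 + 2*C2 + 6*C1 = 1. Solving gives C1 = -29/16, C2 = 47/8.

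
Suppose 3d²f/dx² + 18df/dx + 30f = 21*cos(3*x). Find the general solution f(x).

Divide through by 3: f'' + 6f' + 10f = 7*cos(3*x).
Characteristic equation r² + 6r + 10 = 0 has discriminant (6)² - 4·(10) = -4 < 0, so r = -3 ± i.
Hence f_h = C1*cos(x)*exp(-3*x) + C2*exp(-3*x)*sin(x).
Try f_p = A*cos(3*x) + B*sin(3*x). Substituting and equating the coefficients of cos(3x) and sin(3x) gives A = 7/325, B = 126/325, so f_p = 7*cos(3*x)/325 + 126*sin(3*x)/325.

f = 7*cos(3*x)/325 + 126*sin(3*x)/325 + C1*cos(x)*exp(-3*x) + C2*exp(-3*x)*sin(x)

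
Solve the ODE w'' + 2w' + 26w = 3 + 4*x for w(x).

Characteristic equation r² + 2r + 26 = 0 has discriminant (2)² - 4·(26) = -100 < 0, so r = -1 ± 5i.
Hence w_h = C1*cos(5*x)*exp(-x) + C2*exp(-x)*sin(5*x).
For the particular solution try w_p = A0 + A1*x. Substituting and matching coefficients of each power of x gives A0 = 35/338, A1 = 2/13, so w_p = 35/338 + 2*x/13.

w = 35/338 + 2*x/13 + C1*cos(5*x)*exp(-x) + C2*exp(-x)*sin(5*x)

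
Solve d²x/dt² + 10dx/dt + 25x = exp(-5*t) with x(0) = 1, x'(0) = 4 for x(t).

Characteristic equation r² + 10r + 25 = 0 has discriminant (10)² - 4·(25) = 0, so r = -5 is a repeated root.
Hence x_h = (C1 + C2*t)*exp(-5*t).
Since exp(-5*t) solves the homogeneous equation (r = -5 is a root of multiplicity 2), multiply the trial by t^2. Try x_p = A*t^2*exp(-5*t). Substituting into the equation and dividing by exp(-5*t) gives A = 1/2, so x_p = t^2*exp(-5*t)/2.
General solution: x = C1*exp(-5*t) + t^2*exp(-5*t)/2 + C2*t*exp(-5*t).
Apply the initial conditions: x(0) = C1 = 1 and x'(0) = C2 - 5*C1 = 4. Solving gives C1 = 1, C2 = 9.

x = t**2*exp(-5*t)/2 + 9*t*exp(-5*t) + exp(-5*t)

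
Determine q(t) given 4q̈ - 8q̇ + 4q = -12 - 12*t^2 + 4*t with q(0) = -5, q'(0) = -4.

Divide through by 4: q'' - 2q' + q = -3 + t - 3*t^2.
Characteristic equation r² - 2r + 1 = 0 has discriminant (-2)² - 4·(1) = 0, so r = 1 is a repeated root.
Hence q_h = (C1 + C2*t)*exp(t).
For the particular solution try q_p = A0 + A1*t + A2*t^2. Substituting and matching coefficients of each power of t gives A0 = -19, A1 = -11, A2 = -3, so q_p = -19 - 11*t - 3*t^2.
General solution: q = -19 - 11*t - 3*t^2 + C1*exp(t) + C2*t*exp(t).
Apply the initial conditions: q(0) = -19 + C1 = -5 and q'(0) = -11 + C1 + C2 = -4. Solving gives C1 = 14, C2 = -7.

q = -19 - 11*t - 3*t**2 + 14*exp(t) - 7*t*exp(t)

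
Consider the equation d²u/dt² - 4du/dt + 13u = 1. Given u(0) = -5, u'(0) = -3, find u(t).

Characteristic equation r² - 4r + 13 = 0 has discriminant (-4)² - 4·(13) = -36 < 0, so r = 2 ± 3i.
Hence u_h = C1*cos(3*t)*exp(2*t) + C2*exp(2*t)*sin(3*t).
For the particular solution try u_p = A0. Substituting and matching coefficients of each power of t gives A0 = 1/13, so u_p = 1/13.
General solution: u = 1/13 + C1*cos(3*t)*exp(2*t) + C2*exp(2*t)*sin(3*t).
Apply the initial conditions: u(0) = 1/13 + C1 = -5 and u'(0) = 2*C1 + 3*C2 = -3. Solving gives C1 = -66/13, C2 = 31/13.

u = 1/13 - 66*cos(3*t)*exp(2*t)/13 + 31*exp(2*t)*sin(3*t)/13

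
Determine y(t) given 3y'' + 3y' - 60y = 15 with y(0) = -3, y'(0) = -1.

y = -1/4 - 59*exp(4*t)/36 - 10*exp(-5*t)/9

Divide through by 3: y'' + y' - 20y = 5.
Characteristic equation r² + r - 20 = 0 factors as (r - 4)(r + 5) = 0, so r = 4, -5.
Hence y_h = C1*exp(4*t) + C2*exp(-5*t).
For the particular solution try y_p = A0. Substituting and matching coefficients of each power of t gives A0 = -1/4, so y_p = -1/4.
General solution: y = -1/4 + C1*exp(4*t) + C2*exp(-5*t).
Apply the initial conditions: y(0) = -1/4 + C1 + C2 = -3 and y'(0) = -5*C2 + 4*C1 = -1. Solving gives C1 = -59/36, C2 = -10/9.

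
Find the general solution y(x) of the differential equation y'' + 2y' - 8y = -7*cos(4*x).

y = -7*sin(4*x)/80 + 21*cos(4*x)/80 + C1*exp(2*x) + C2*exp(-4*x)

Characteristic equation r² + 2r - 8 = 0 factors as (r - 2)(r + 4) = 0, so r = 2, -4.
Hence y_h = C1*exp(2*x) + C2*exp(-4*x).
Try y_p = A*cos(4*x) + B*sin(4*x). Substituting and equating the coefficients of cos(4x) and sin(4x) gives A = 21/80, B = -7/80, so y_p = -7*sin(4*x)/80 + 21*cos(4*x)/80.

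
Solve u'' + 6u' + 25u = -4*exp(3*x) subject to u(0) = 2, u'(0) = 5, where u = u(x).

Characteristic equation r² + 6r + 25 = 0 has discriminant (6)² - 4·(25) = -64 < 0, so r = -3 ± 4i.
Hence u_h = C1*cos(4*x)*exp(-3*x) + C2*exp(-3*x)*sin(4*x).
Try u_p = A*exp(3*x). Substituting into the equation and dividing by exp(3*x) gives A = -1/13, so u_p = -exp(3*x)/13.
General solution: u = -exp(3*x)/13 + C1*cos(4*x)*exp(-3*x) + C2*exp(-3*x)*sin(4*x).
Apply the initial conditions: u(0) = -1/13 + C1 = 2 and u'(0) = -3/13 - 3*C1 + 4*C2 = 5. Solving gives C1 = 27/13, C2 = 149/52.

u = -exp(3*x)/13 + 27*cos(4*x)*exp(-3*x)/13 + 149*exp(-3*x)*sin(4*x)/52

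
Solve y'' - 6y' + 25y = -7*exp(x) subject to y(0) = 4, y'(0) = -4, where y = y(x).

y = -7*exp(x)/20 - 167*exp(3*x)*sin(4*x)/40 + 87*cos(4*x)*exp(3*x)/20

Characteristic equation r² - 6r + 25 = 0 has discriminant (-6)² - 4·(25) = -64 < 0, so r = 3 ± 4i.
Hence y_h = C1*cos(4*x)*exp(3*x) + C2*exp(3*x)*sin(4*x).
Try y_p = A*exp(x). Substituting into the equation and dividing by exp(x) gives A = -7/20, so y_p = -7*exp(x)/20.
General solution: y = -7*exp(x)/20 + C1*cos(4*x)*exp(3*x) + C2*exp(3*x)*sin(4*x).
Apply the initial conditions: y(0) = -7/20 + C1 = 4 and y'(0) = -7/20 + 3*C1 + 4*C2 = -4. Solving gives C1 = 87/20, C2 = -167/40.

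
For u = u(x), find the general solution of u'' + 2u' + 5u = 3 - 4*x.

u = 23/25 - 4*x/5 + C1*cos(2*x)*exp(-x) + C2*exp(-x)*sin(2*x)

Characteristic equation r² + 2r + 5 = 0 has discriminant (2)² - 4·(5) = -16 < 0, so r = -1 ± 2i.
Hence u_h = C1*cos(2*x)*exp(-x) + C2*exp(-x)*sin(2*x).
For the particular solution try u_p = A0 + A1*x. Substituting and matching coefficients of each power of x gives A0 = 23/25, A1 = -4/5, so u_p = 23/25 - 4*x/5.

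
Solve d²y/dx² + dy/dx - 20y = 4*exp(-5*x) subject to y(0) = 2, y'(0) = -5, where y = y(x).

Characteristic equation r² + r - 20 = 0 factors as (r - 4)(r + 5) = 0, so r = 4, -5.
Hence y_h = C1*exp(4*x) + C2*exp(-5*x).
Since exp(-5*x) solves the homogeneous equation (r = -5 is a root of multiplicity 1), multiply the trial by x. Try y_p = A*x*exp(-5*x). Substituting into the equation and dividing by exp(-5*x) gives A = -4/9, so y_p = -4*x*exp(-5*x)/9.
General solution: y = C1*exp(4*x) + C2*exp(-5*x) - 4*x*exp(-5*x)/9.
Apply the initial conditions: y(0) = C1 + C2 = 2 and y'(0) = -4/9 - 5*C2 + 4*C1 = -5. Solving gives C1 = 49/81, C2 = 113/81.

y = 49*exp(4*x)/81 + 113*exp(-5*x)/81 - 4*x*exp(-5*x)/9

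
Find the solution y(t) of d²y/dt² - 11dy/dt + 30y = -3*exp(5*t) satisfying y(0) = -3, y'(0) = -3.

Characteristic equation r² - 11r + 30 = 0 factors as (r - 5)(r - 6) = 0, so r = 5, 6.
Hence y_h = C1*exp(5*t) + C2*exp(6*t).
Since exp(5*t) solves the homogeneous equation (r = 5 is a root of multiplicity 1), multiply the trial by t. Try y_p = A*t*exp(5*t). Substituting into the equation and dividing by exp(5*t) gives A = 3, so y_p = 3*t*exp(5*t).
General solution: y = C1*exp(5*t) + C2*exp(6*t) + 3*t*exp(5*t).
Apply the initial conditions: y(0) = C1 + C2 = -3 and y'(0) = 3 + 5*C1 + 6*C2 = -3. Solving gives C1 = -12, C2 = 9.

y = -12*exp(5*t) + 9*exp(6*t) + 3*t*exp(5*t)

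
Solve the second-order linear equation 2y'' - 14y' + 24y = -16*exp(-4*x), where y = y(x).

y = -exp(-4*x)/7 + C1*exp(4*x) + C2*exp(3*x)

Divide through by 2: y'' - 7y' + 12y = -8*exp(-4*x).
Characteristic equation r² - 7r + 12 = 0 factors as (r - 4)(r - 3) = 0, so r = 4, 3.
Hence y_h = C1*exp(4*x) + C2*exp(3*x).
Try y_p = A*exp(-4*x). Substituting into the equation and dividing by exp(-4*x) gives A = -1/7, so y_p = -exp(-4*x)/7.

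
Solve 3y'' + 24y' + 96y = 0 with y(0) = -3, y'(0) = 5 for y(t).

y = -3*cos(4*t)*exp(-4*t) - 7*exp(-4*t)*sin(4*t)/4

Divide through by 3: y'' + 8y' + 32y = 0.
Characteristic equation r² + 8r + 32 = 0 has discriminant (8)² - 4·(32) = -64 < 0, so r = -4 ± 4i.
Hence y_h = C1*cos(4*t)*exp(-4*t) + C2*exp(-4*t)*sin(4*t).
Apply the initial conditions: y(0) = C1 = -3 and y'(0) = -4*C1 + 4*C2 = 5. Solving gives C1 = -3, C2 = -7/4.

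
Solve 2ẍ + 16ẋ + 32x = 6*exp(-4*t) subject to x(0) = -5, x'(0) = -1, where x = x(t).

Divide through by 2: x'' + 8x' + 16x = 3*exp(-4*t).
Characteristic equation r² + 8r + 16 = 0 has discriminant (8)² - 4·(16) = 0, so r = -4 is a repeated root.
Hence x_h = (C1 + C2*t)*exp(-4*t).
Since exp(-4*t) solves the homogeneous equation (r = -4 is a root of multiplicity 2), multiply the trial by t^2. Try x_p = A*t^2*exp(-4*t). Substituting into the equation and dividing by exp(-4*t) gives A = 3/2, so x_p = 3*t^2*exp(-4*t)/2.
General solution: x = C1*exp(-4*t) + 3*t^2*exp(-4*t)/2 + C2*t*exp(-4*t).
Apply the initial conditions: x(0) = C1 = -5 and x'(0) = C2 - 4*C1 = -1. Solving gives C1 = -5, C2 = -21.

x = -5*exp(-4*t) - 21*t*exp(-4*t) + 3*t**2*exp(-4*t)/2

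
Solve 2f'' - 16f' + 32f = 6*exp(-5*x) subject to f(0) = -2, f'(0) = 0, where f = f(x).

f = -55*exp(4*x)/27 + exp(-5*x)/27 + 25*x*exp(4*x)/3

Divide through by 2: f'' - 8f' + 16f = 3*exp(-5*x).
Characteristic equation r² - 8r + 16 = 0 has discriminant (-8)² - 4·(16) = 0, so r = 4 is a repeated root.
Hence f_h = (C1 + C2*x)*exp(4*x).
Try f_p = A*exp(-5*x). Substituting into the equation and dividing by exp(-5*x) gives A = 1/27, so f_p = exp(-5*x)/27.
General solution: f = exp(-5*x)/27 + C1*exp(4*x) + C2*x*exp(4*x).
Apply the initial conditions: f(0) = 1/27 + C1 = -2 and f'(0) = -5/27 + C2 + 4*C1 = 0. Solving gives C1 = -55/27, C2 = 25/3.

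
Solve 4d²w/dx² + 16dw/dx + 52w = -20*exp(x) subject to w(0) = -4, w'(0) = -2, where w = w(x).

w = -5*exp(x)/18 - 67*cos(3*x)*exp(-2*x)/18 - 55*exp(-2*x)*sin(3*x)/18

Divide through by 4: w'' + 4w' + 13w = -5*exp(x).
Characteristic equation r² + 4r + 13 = 0 has discriminant (4)² - 4·(13) = -36 < 0, so r = -2 ± 3i.
Hence w_h = C1*cos(3*x)*exp(-2*x) + C2*exp(-2*x)*sin(3*x).
Try w_p = A*exp(x). Substituting into the equation and dividing by exp(x) gives A = -5/18, so w_p = -5*exp(x)/18.
General solution: w = -5*exp(x)/18 + C1*cos(3*x)*exp(-2*x) + C2*exp(-2*x)*sin(3*x).
Apply the initial conditions: w(0) = -5/18 + C1 = -4 and w'(0) = -5/18 - 2*C1 + 3*C2 = -2. Solving gives C1 = -67/18, C2 = -55/18.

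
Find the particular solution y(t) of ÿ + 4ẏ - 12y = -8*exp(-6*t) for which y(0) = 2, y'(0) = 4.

Characteristic equation r² + 4r - 12 = 0 factors as (r + 6)(r - 2) = 0, so r = -6, 2.
Hence y_h = C1*exp(-6*t) + C2*exp(2*t).
Since exp(-6*t) solves the homogeneous equation (r = -6 is a root of multiplicity 1), multiply the trial by t. Try y_p = A*t*exp(-6*t). Substituting into the equation and dividing by exp(-6*t) gives A = 1, so y_p = t*exp(-6*t).
General solution: y = C1*exp(-6*t) + C2*exp(2*t) + t*exp(-6*t).
Apply the initial conditions: y(0) = C1 + C2 = 2 and y'(0) = 1 - 6*C1 + 2*C2 = 4. Solving gives C1 = 1/8, C2 = 15/8.

y = exp(-6*t)/8 + 15*exp(2*t)/8 + t*exp(-6*t)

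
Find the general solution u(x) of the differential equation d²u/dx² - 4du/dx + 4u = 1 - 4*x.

u = -3/4 - x + C1*exp(2*x) + C2*x*exp(2*x)

Characteristic equation r² - 4r + 4 = 0 has discriminant (-4)² - 4·(4) = 0, so r = 2 is a repeated root.
Hence u_h = (C1 + C2*x)*exp(2*x).
For the particular solution try u_p = A0 + A1*x. Substituting and matching coefficients of each power of x gives A0 = -3/4, A1 = -1, so u_p = -3/4 - x.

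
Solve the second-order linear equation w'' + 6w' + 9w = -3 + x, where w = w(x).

w = -11/27 + x/9 + C1*exp(-3*x) + C2*x*exp(-3*x)

Characteristic equation r² + 6r + 9 = 0 has discriminant (6)² - 4·(9) = 0, so r = -3 is a repeated root.
Hence w_h = (C1 + C2*x)*exp(-3*x).
For the particular solution try w_p = A0 + A1*x. Substituting and matching coefficients of each power of x gives A0 = -11/27, A1 = 1/9, so w_p = -11/27 + x/9.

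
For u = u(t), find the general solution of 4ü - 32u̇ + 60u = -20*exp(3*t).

Divide through by 4: u'' - 8u' + 15u = -5*exp(3*t).
Characteristic equation r² - 8r + 15 = 0 factors as (r - 3)(r - 5) = 0, so r = 3, 5.
Hence u_h = C1*exp(3*t) + C2*exp(5*t).
Since exp(3*t) solves the homogeneous equation (r = 3 is a root of multiplicity 1), multiply the trial by t. Try u_p = A*t*exp(3*t). Substituting into the equation and dividing by exp(3*t) gives A = 5/2, so u_p = 5*t*exp(3*t)/2.

u = C1*exp(3*t) + C2*exp(5*t) + 5*t*exp(3*t)/2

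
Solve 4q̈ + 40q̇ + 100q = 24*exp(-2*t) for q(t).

q = 2*exp(-2*t)/3 + C1*exp(-5*t) + C2*t*exp(-5*t)

Divide through by 4: q'' + 10q' + 25q = 6*exp(-2*t).
Characteristic equation r² + 10r + 25 = 0 has discriminant (10)² - 4·(25) = 0, so r = -5 is a repeated root.
Hence q_h = (C1 + C2*t)*exp(-5*t).
Try q_p = A*exp(-2*t). Substituting into the equation and dividing by exp(-2*t) gives A = 2/3, so q_p = 2*exp(-2*t)/3.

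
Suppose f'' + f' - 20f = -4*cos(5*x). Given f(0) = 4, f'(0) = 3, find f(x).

Characteristic equation r² + r - 20 = 0 factors as (r - 4)(r + 5) = 0, so r = 4, -5.
Hence f_h = C1*exp(4*x) + C2*exp(-5*x).
Try f_p = A*cos(5*x) + B*sin(5*x). Substituting and equating the coefficients of cos(5x) and sin(5x) gives A = 18/205, B = -2/205, so f_p = -2*sin(5*x)/205 + 18*cos(5*x)/205.
General solution: f = -2*sin(5*x)/205 + 18*cos(5*x)/205 + C1*exp(4*x) + C2*exp(-5*x).
Apply the initial conditions: f(0) = 18/205 + C1 + C2 = 4 and f'(0) = -2/41 - 5*C2 + 4*C1 = 3. Solving gives C1 = 103/41, C2 = 7/5.

f = -2*sin(5*x)/205 + 7*exp(-5*x)/5 + 18*cos(5*x)/205 + 103*exp(4*x)/41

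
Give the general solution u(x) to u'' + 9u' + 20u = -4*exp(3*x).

Characteristic equation r² + 9r + 20 = 0 factors as (r + 4)(r + 5) = 0, so r = -4, -5.
Hence u_h = C1*exp(-4*x) + C2*exp(-5*x).
Try u_p = A*exp(3*x). Substituting into the equation and dividing by exp(3*x) gives A = -1/14, so u_p = -exp(3*x)/14.

u = -exp(3*x)/14 + C1*exp(-4*x) + C2*exp(-5*x)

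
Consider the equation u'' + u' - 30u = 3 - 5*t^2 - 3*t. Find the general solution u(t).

u = -23/270 + t**2/6 + t/9 + C1*exp(-6*t) + C2*exp(5*t)

Characteristic equation r² + r - 30 = 0 factors as (r + 6)(r - 5) = 0, so r = -6, 5.
Hence u_h = C1*exp(-6*t) + C2*exp(5*t).
For the particular solution try u_p = A0 + A1*t + A2*t^2. Substituting and matching coefficients of each power of t gives A0 = -23/270, A1 = 1/9, A2 = 1/6, so u_p = -23/270 + t^2/6 + t/9.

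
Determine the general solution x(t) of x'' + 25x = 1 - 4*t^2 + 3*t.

x = 33/625 - 4*t**2/25 + 3*t/25 + C1*cos(5*t) + C2*sin(5*t)

Characteristic equation r² + 25 = 0 has discriminant (0)² - 4·(25) = -100 < 0, so r = ± 5i.
Hence x_h = C1*cos(5*t) + C2*sin(5*t).
For the particular solution try x_p = A0 + A1*t + A2*t^2. Substituting and matching coefficients of each power of t gives A0 = 33/625, A1 = 3/25, A2 = -4/25, so x_p = 33/625 - 4*t^2/25 + 3*t/25.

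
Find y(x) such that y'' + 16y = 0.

Characteristic equation r² + 16 = 0 has discriminant (0)² - 4·(16) = -64 < 0, so r = ± 4i.
Hence y_h = C1*cos(4*x) + C2*sin(4*x).

y = C1*cos(4*x) + C2*sin(4*x)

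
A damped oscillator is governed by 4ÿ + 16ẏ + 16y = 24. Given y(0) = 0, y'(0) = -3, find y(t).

y = 3/2 - 3*exp(-2*t)/2 - 6*t*exp(-2*t)

Divide through by 4: y'' + 4y' + 4y = 6.
Characteristic equation r² + 4r + 4 = 0 has discriminant (4)² - 4·(4) = 0, so r = -2 is a repeated root.
Hence y_h = (C1 + C2*t)*exp(-2*t).
For the particular solution try y_p = A0. Substituting and matching coefficients of each power of t gives A0 = 3/2, so y_p = 3/2.
General solution: y = 3/2 + C1*exp(-2*t) + C2*t*exp(-2*t).
Apply the initial conditions: y(0) = 3/2 + C1 = 0 and y'(0) = C2 - 2*C1 = -3. Solving gives C1 = -3/2, C2 = -6.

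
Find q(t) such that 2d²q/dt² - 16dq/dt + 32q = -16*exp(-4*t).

Divide through by 2: q'' - 8q' + 16q = -8*exp(-4*t).
Characteristic equation r² - 8r + 16 = 0 has discriminant (-8)² - 4·(16) = 0, so r = 4 is a repeated root.
Hence q_h = (C1 + C2*t)*exp(4*t).
Try q_p = A*exp(-4*t). Substituting into the equation and dividing by exp(-4*t) gives A = -1/8, so q_p = -exp(-4*t)/8.

q = -exp(-4*t)/8 + C1*exp(4*t) + C2*t*exp(4*t)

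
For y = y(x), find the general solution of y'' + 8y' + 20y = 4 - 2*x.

Characteristic equation r² + 8r + 20 = 0 has discriminant (8)² - 4·(20) = -16 < 0, so r = -4 ± 2i.
Hence y_h = C1*cos(2*x)*exp(-4*x) + C2*exp(-4*x)*sin(2*x).
For the particular solution try y_p = A0 + A1*x. Substituting and matching coefficients of each power of x gives A0 = 6/25, A1 = -1/10, so y_p = 6/25 - x/10.

y = 6/25 - x/10 + C1*cos(2*x)*exp(-4*x) + C2*exp(-4*x)*sin(2*x)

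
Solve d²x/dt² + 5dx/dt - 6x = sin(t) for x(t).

x = -7*sin(t)/74 - 5*cos(t)/74 + C1*exp(-6*t) + C2*exp(t)

Characteristic equation r² + 5r - 6 = 0 factors as (r + 6)(r - 1) = 0, so r = -6, 1.
Hence x_h = C1*exp(-6*t) + C2*exp(t).
Try x_p = A*cos(t) + B*sin(t). Substituting and equating the coefficients of cos(t) and sin(t) gives A = -5/74, B = -7/74, so x_p = -7*sin(t)/74 - 5*cos(t)/74.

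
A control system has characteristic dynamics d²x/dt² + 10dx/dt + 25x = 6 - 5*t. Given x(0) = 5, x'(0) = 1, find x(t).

x = 8/25 - t/5 + 117*exp(-5*t)/25 + 123*t*exp(-5*t)/5

Characteristic equation r² + 10r + 25 = 0 has discriminant (10)² - 4·(25) = 0, so r = -5 is a repeated root.
Hence x_h = (C1 + C2*t)*exp(-5*t).
For the particular solution try x_p = A0 + A1*t. Substituting and matching coefficients of each power of t gives A0 = 8/25, A1 = -1/5, so x_p = 8/25 - t/5.
General solution: x = 8/25 - t/5 + C1*exp(-5*t) + C2*t*exp(-5*t).
Apply the initial conditions: x(0) = 8/25 + C1 = 5 and x'(0) = -1/5 + C2 - 5*C1 = 1. Solving gives C1 = 117/25, C2 = 123/5.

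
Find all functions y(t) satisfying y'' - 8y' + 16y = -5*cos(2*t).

y = -3*cos(2*t)/20 + sin(2*t)/5 + C1*exp(4*t) + C2*t*exp(4*t)

Characteristic equation r² - 8r + 16 = 0 has discriminant (-8)² - 4·(16) = 0, so r = 4 is a repeated root.
Hence y_h = (C1 + C2*t)*exp(4*t).
Try y_p = A*cos(2*t) + B*sin(2*t). Substituting and equating the coefficients of cos(2t) and sin(2t) gives A = -3/20, B = 1/5, so y_p = -3*cos(2*t)/20 + sin(2*t)/5.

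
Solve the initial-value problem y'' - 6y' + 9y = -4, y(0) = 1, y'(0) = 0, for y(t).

Characteristic equation r² - 6r + 9 = 0 has discriminant (-6)² - 4·(9) = 0, so r = 3 is a repeated root.
Hence y_h = (C1 + C2*t)*exp(3*t).
For the particular solution try y_p = A0. Substituting and matching coefficients of each power of t gives A0 = -4/9, so y_p = -4/9.
General solution: y = -4/9 + C1*exp(3*t) + C2*t*exp(3*t).
Apply the initial conditions: y(0) = -4/9 + C1 = 1 and y'(0) = C2 + 3*C1 = 0. Solving gives C1 = 13/9, C2 = -13/3.

y = -4/9 + 13*exp(3*t)/9 - 13*t*exp(3*t)/3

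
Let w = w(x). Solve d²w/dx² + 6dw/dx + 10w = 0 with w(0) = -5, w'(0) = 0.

w = -15*exp(-3*x)*sin(x) - 5*cos(x)*exp(-3*x)

Characteristic equation r² + 6r + 10 = 0 has discriminant (6)² - 4·(10) = -4 < 0, so r = -3 ± i.
Hence w_h = C1*cos(x)*exp(-3*x) + C2*exp(-3*x)*sin(x).
Apply the initial conditions: w(0) = C1 = -5 and w'(0) = C2 - 3*C1 = 0. Solving gives C1 = -5, C2 = -15.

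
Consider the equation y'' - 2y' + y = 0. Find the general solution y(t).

y = C1*exp(t) + C2*t*exp(t)

Characteristic equation r² - 2r + 1 = 0 has discriminant (-2)² - 4·(1) = 0, so r = 1 is a repeated root.
Hence y_h = (C1 + C2*t)*exp(t).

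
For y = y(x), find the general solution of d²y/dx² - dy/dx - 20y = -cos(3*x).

y = 3*sin(3*x)/850 + 29*cos(3*x)/850 + C1*exp(-4*x) + C2*exp(5*x)

Characteristic equation r² - r - 20 = 0 factors as (r + 4)(r - 5) = 0, so r = -4, 5.
Hence y_h = C1*exp(-4*x) + C2*exp(5*x).
Try y_p = A*cos(3*x) + B*sin(3*x). Substituting and equating the coefficients of cos(3x) and sin(3x) gives A = 29/850, B = 3/850, so y_p = 3*sin(3*x)/850 + 29*cos(3*x)/850.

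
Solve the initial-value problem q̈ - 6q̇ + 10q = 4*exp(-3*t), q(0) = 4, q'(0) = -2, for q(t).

Characteristic equation r² - 6r + 10 = 0 has discriminant (-6)² - 4·(10) = -4 < 0, so r = 3 ± i.
Hence q_h = C1*cos(t)*exp(3*t) + C2*exp(3*t)*sin(t).
Try q_p = A*exp(-3*t). Substituting into the equation and dividing by exp(-3*t) gives A = 4/37, so q_p = 4*exp(-3*t)/37.
General solution: q = 4*exp(-3*t)/37 + C1*cos(t)*exp(3*t) + C2*exp(3*t)*sin(t).
Apply the initial conditions: q(0) = 4/37 + C1 = 4 and q'(0) = -12/37 + C2 + 3*C1 = -2. Solving gives C1 = 144/37, C2 = -494/37.

q = 4*exp(-3*t)/37 - 494*exp(3*t)*sin(t)/37 + 144*cos(t)*exp(3*t)/37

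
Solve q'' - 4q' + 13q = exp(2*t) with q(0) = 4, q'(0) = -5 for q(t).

q = exp(2*t)/9 - 13*exp(2*t)*sin(3*t)/3 + 35*cos(3*t)*exp(2*t)/9

Characteristic equation r² - 4r + 13 = 0 has discriminant (-4)² - 4·(13) = -36 < 0, so r = 2 ± 3i.
Hence q_h = C1*cos(3*t)*exp(2*t) + C2*exp(2*t)*sin(3*t).
Try q_p = A*exp(2*t). Substituting into the equation and dividing by exp(2*t) gives A = 1/9, so q_p = exp(2*t)/9.
General solution: q = exp(2*t)/9 + C1*cos(3*t)*exp(2*t) + C2*exp(2*t)*sin(3*t).
Apply the initial conditions: q(0) = 1/9 + C1 = 4 and q'(0) = 2/9 + 2*C1 + 3*C2 = -5. Solving gives C1 = 35/9, C2 = -13/3.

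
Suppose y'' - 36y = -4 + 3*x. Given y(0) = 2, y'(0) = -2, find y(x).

Characteristic equation r² - 36 = 0 factors as (r - 6)(r + 6) = 0, so r = 6, -6.
Hence y_h = C1*exp(6*x) + C2*exp(-6*x).
For the particular solution try y_p = A0 + A1*x. Substituting and matching coefficients of each power of x gives A0 = 1/9, A1 = -1/12, so y_p = 1/9 - x/12.
General solution: y = 1/9 - x/12 + C1*exp(6*x) + C2*exp(-6*x).
Apply the initial conditions: y(0) = 1/9 + C1 + C2 = 2 and y'(0) = -1/12 - 6*C2 + 6*C1 = -2. Solving gives C1 = 113/144, C2 = 53/48.

y = 1/9 - x/12 + 53*exp(-6*x)/48 + 113*exp(6*x)/144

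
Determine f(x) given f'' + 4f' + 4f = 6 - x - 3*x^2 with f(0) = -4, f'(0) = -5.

Characteristic equation r² + 4r + 4 = 0 has discriminant (4)² - 4·(4) = 0, so r = -2 is a repeated root.
Hence f_h = (C1 + C2*x)*exp(-2*x).
For the particular solution try f_p = A0 + A1*x + A2*x^2. Substituting and matching coefficients of each power of x gives A0 = 5/8, A1 = 5/4, A2 = -3/4, so f_p = 5/8 - 3*x^2/4 + 5*x/4.
General solution: f = 5/8 - 3*x^2/4 + 5*x/4 + C1*exp(-2*x) + C2*x*exp(-2*x).
Apply the initial conditions: f(0) = 5/8 + C1 = -4 and f'(0) = 5/4 + C2 - 2*C1 = -5. Solving gives C1 = -37/8, C2 = -31/2.

f = 5/8 - 37*exp(-2*x)/8 - 3*x**2/4 + 5*x/4 - 31*x*exp(-2*x)/2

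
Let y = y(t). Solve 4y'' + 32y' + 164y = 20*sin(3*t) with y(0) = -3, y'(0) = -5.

Divide through by 4: y'' + 8y' + 41y = 5*sin(3*t).
Characteristic equation r² + 8r + 41 = 0 has discriminant (8)² - 4·(41) = -100 < 0, so r = -4 ± 5i.
Hence y_h = C1*cos(5*t)*exp(-4*t) + C2*exp(-4*t)*sin(5*t).
Try y_p = A*cos(3*t) + B*sin(3*t). Substituting and equating the coefficients of cos(3t) and sin(3t) gives A = -3/40, B = 1/10, so y_p = -3*cos(3*t)/40 + sin(3*t)/10.
General solution: y = -3*cos(3*t)/40 + sin(3*t)/10 + C1*cos(5*t)*exp(-4*t) + C2*exp(-4*t)*sin(5*t).
Apply the initial conditions: y(0) = -3/40 + C1 = -3 and y'(0) = 3/10 - 4*C1 + 5*C2 = -5. Solving gives C1 = -117/40, C2 = -17/5.

y = -3*cos(3*t)/40 + sin(3*t)/10 - 117*cos(5*t)*exp(-4*t)/40 - 17*exp(-4*t)*sin(5*t)/5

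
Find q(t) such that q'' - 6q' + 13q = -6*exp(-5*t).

Characteristic equation r² - 6r + 13 = 0 has discriminant (-6)² - 4·(13) = -16 < 0, so r = 3 ± 2i.
Hence q_h = C1*cos(2*t)*exp(3*t) + C2*exp(3*t)*sin(2*t).
Try q_p = A*exp(-5*t). Substituting into the equation and dividing by exp(-5*t) gives A = -3/34, so q_p = -3*exp(-5*t)/34.

q = -3*exp(-5*t)/34 + C1*cos(2*t)*exp(3*t) + C2*exp(3*t)*sin(2*t)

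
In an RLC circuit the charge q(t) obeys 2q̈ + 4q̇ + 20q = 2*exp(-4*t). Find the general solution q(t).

Divide through by 2: q'' + 2q' + 10q = exp(-4*t).
Characteristic equation r² + 2r + 10 = 0 has discriminant (2)² - 4·(10) = -36 < 0, so r = -1 ± 3i.
Hence q_h = C1*cos(3*t)*exp(-t) + C2*exp(-t)*sin(3*t).
Try q_p = A*exp(-4*t). Substituting into the equation and dividing by exp(-4*t) gives A = 1/18, so q_p = exp(-4*t)/18.

q = exp(-4*t)/18 + C1*cos(3*t)*exp(-t) + C2*exp(-t)*sin(3*t)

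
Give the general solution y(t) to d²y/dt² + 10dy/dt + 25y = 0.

Characteristic equation r² + 10r + 25 = 0 has discriminant (10)² - 4·(25) = 0, so r = -5 is a repeated root.
Hence y_h = (C1 + C2*t)*exp(-5*t).

y = C1*exp(-5*t) + C2*t*exp(-5*t)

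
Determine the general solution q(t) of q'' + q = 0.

q = C1*cos(t) + C2*sin(t)

Characteristic equation r² + 1 = 0 has discriminant (0)² - 4·(1) = -4 < 0, so r = ± i.
Hence q_h = C1*cos(t) + C2*sin(t).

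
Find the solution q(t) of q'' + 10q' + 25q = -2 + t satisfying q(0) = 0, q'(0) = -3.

Characteristic equation r² + 10r + 25 = 0 has discriminant (10)² - 4·(25) = 0, so r = -5 is a repeated root.
Hence q_h = (C1 + C2*t)*exp(-5*t).
For the particular solution try q_p = A0 + A1*t. Substituting and matching coefficients of each power of t gives A0 = -12/125, A1 = 1/25, so q_p = -12/125 + t/25.
General solution: q = -12/125 + t/25 + C1*exp(-5*t) + C2*t*exp(-5*t).
Apply the initial conditions: q(0) = -12/125 + C1 = 0 and q'(0) = 1/25 + C2 - 5*C1 = -3. Solving gives C1 = 12/125, C2 = -64/25.

q = -12/125 + t/25 + 12*exp(-5*t)/125 - 64*t*exp(-5*t)/25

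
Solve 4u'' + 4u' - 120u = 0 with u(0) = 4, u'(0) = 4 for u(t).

u = 16*exp(-6*t)/11 + 28*exp(5*t)/11

Divide through by 4: u'' + u' - 30u = 0.
Characteristic equation r² + r - 30 = 0 factors as (r - 5)(r + 6) = 0, so r = 5, -6.
Hence u_h = C1*exp(5*t) + C2*exp(-6*t).
Apply the initial conditions: u(0) = C1 + C2 = 4 and u'(0) = -6*C2 + 5*C1 = 4. Solving gives C1 = 28/11, C2 = 16/11.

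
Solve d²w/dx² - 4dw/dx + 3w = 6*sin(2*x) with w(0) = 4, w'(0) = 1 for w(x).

Characteristic equation r² - 4r + 3 = 0 factors as (r - 1)(r - 3) = 0, so r = 1, 3.
Hence w_h = C1*exp(x) + C2*exp(3*x).
Try w_p = A*cos(2*x) + B*sin(2*x). Substituting and equating the coefficients of cos(2x) and sin(2x) gives A = 48/65, B = -6/65, so w_p = -6*sin(2*x)/65 + 48*cos(2*x)/65.
General solution: w = -6*sin(2*x)/65 + 48*cos(2*x)/65 + C1*exp(x) + C2*exp(3*x).
Apply the initial conditions: w(0) = 48/65 + C1 + C2 = 4 and w'(0) = -12/65 + C1 + 3*C2 = 1. Solving gives C1 = 43/10, C2 = -27/26.

w = -27*exp(3*x)/26 - 6*sin(2*x)/65 + 43*exp(x)/10 + 48*cos(2*x)/65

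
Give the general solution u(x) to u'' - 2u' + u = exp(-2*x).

u = exp(-2*x)/9 + C1*exp(x) + C2*x*exp(x)

Characteristic equation r² - 2r + 1 = 0 has discriminant (-2)² - 4·(1) = 0, so r = 1 is a repeated root.
Hence u_h = (C1 + C2*x)*exp(x).
Try u_p = A*exp(-2*x). Substituting into the equation and dividing by exp(-2*x) gives A = 1/9, so u_p = exp(-2*x)/9.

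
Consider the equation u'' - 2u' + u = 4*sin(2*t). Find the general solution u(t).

u = -12*sin(2*t)/25 + 16*cos(2*t)/25 + C1*exp(t) + C2*t*exp(t)

Characteristic equation r² - 2r + 1 = 0 has discriminant (-2)² - 4·(1) = 0, so r = 1 is a repeated root.
Hence u_h = (C1 + C2*t)*exp(t).
Try u_p = A*cos(2*t) + B*sin(2*t). Substituting and equating the coefficients of cos(2t) and sin(2t) gives A = 16/25, B = -12/25, so u_p = -12*sin(2*t)/25 + 16*cos(2*t)/25.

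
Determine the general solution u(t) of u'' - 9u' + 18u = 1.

Characteristic equation r² - 9r + 18 = 0 factors as (r - 3)(r - 6) = 0, so r = 3, 6.
Hence u_h = C1*exp(3*t) + C2*exp(6*t).
For the particular solution try u_p = A0. Substituting and matching coefficients of each power of t gives A0 = 1/18, so u_p = 1/18.

u = 1/18 + C1*exp(3*t) + C2*exp(6*t)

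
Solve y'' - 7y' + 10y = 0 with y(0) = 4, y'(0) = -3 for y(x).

y = -11*exp(5*x)/3 + 23*exp(2*x)/3

Characteristic equation r² - 7r + 10 = 0 factors as (r - 5)(r - 2) = 0, so r = 5, 2.
Hence y_h = C1*exp(5*x) + C2*exp(2*x).
Apply the initial conditions: y(0) = C1 + C2 = 4 and y'(0) = 2*C2 + 5*C1 = -3. Solving gives C1 = -11/3, C2 = 23/3.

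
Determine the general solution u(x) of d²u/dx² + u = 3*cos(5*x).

u = -cos(5*x)/8 + C1*cos(x) + C2*sin(x)

Characteristic equation r² + 1 = 0 has discriminant (0)² - 4·(1) = -4 < 0, so r = ± i.
Hence u_h = C1*cos(x) + C2*sin(x).
Try u_p = A*cos(5*x) + B*sin(5*x). Substituting and equating the coefficients of cos(5x) and sin(5x) gives A = -1/8, B = 0, so u_p = -cos(5*x)/8.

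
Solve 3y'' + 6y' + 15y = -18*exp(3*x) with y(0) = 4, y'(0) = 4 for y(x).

Divide through by 3: y'' + 2y' + 5y = -6*exp(3*x).
Characteristic equation r² + 2r + 5 = 0 has discriminant (2)² - 4·(5) = -16 < 0, so r = -1 ± 2i.
Hence y_h = C1*cos(2*x)*exp(-x) + C2*exp(-x)*sin(2*x).
Try y_p = A*exp(3*x). Substituting into the equation and dividing by exp(3*x) gives A = -3/10, so y_p = -3*exp(3*x)/10.
General solution: y = -3*exp(3*x)/10 + C1*cos(2*x)*exp(-x) + C2*exp(-x)*sin(2*x).
Apply the initial conditions: y(0) = -3/10 + C1 = 4 and y'(0) = -9/10 - C1 + 2*C2 = 4. Solving gives C1 = 43/10, C2 = 23/5.

y = -3*exp(3*x)/10 + 23*exp(-x)*sin(2*x)/5 + 43*cos(2*x)*exp(-x)/10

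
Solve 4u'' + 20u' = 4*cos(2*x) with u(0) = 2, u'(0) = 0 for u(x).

Divide through by 4: u'' + 5u' = cos(2*x).
Characteristic equation r² + 5r = 0 factors as (r + 5)r = 0, so r = -5, 0.
Hence u_h = C1*exp(-5*x) + C2.
Try u_p = A*cos(2*x) + B*sin(2*x). Substituting and equating the coefficients of cos(2x) and sin(2x) gives A = -1/29, B = 5/58, so u_p = -cos(2*x)/29 + 5*sin(2*x)/58.
General solution: u = C2 - cos(2*x)/29 + 5*sin(2*x)/58 + C1*exp(-5*x).
Apply the initial conditions: u(0) = -1/29 + C1 + C2 = 2 and u'(0) = 5/29 - 5*C1 = 0. Solving gives C1 = 1/29, C2 = 2.

u = 2 - cos(2*x)/29 + exp(-5*x)/29 + 5*sin(2*x)/58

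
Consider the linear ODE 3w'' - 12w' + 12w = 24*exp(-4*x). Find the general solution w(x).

w = 2*exp(-4*x)/9 + C1*exp(2*x) + C2*x*exp(2*x)

Divide through by 3: w'' - 4w' + 4w = 8*exp(-4*x).
Characteristic equation r² - 4r + 4 = 0 has discriminant (-4)² - 4·(4) = 0, so r = 2 is a repeated root.
Hence w_h = (C1 + C2*x)*exp(2*x).
Try w_p = A*exp(-4*x). Substituting into the equation and dividing by exp(-4*x) gives A = 2/9, so w_p = 2*exp(-4*x)/9.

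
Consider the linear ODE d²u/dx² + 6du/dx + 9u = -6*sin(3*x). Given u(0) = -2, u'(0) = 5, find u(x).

Characteristic equation r² + 6r + 9 = 0 has discriminant (6)² - 4·(9) = 0, so r = -3 is a repeated root.
Hence u_h = (C1 + C2*x)*exp(-3*x).
Try u_p = A*cos(3*x) + B*sin(3*x). Substituting and equating the coefficients of cos(3x) and sin(3x) gives A = 1/3, B = 0, so u_p = cos(3*x)/3.
General solution: u = cos(3*x)/3 + C1*exp(-3*x) + C2*x*exp(-3*x).
Apply the initial conditions: u(0) = 1/3 + C1 = -2 and u'(0) = C2 - 3*C1 = 5. Solving gives C1 = -7/3, C2 = -2.

u = -7*exp(-3*x)/3 + cos(3*x)/3 - 2*x*exp(-3*x)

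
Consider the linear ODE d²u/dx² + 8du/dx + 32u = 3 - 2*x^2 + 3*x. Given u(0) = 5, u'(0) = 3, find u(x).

u = 17/256 - x**2/16 + x/8 + 1263*cos(4*x)*exp(-4*x)/256 + 1447*exp(-4*x)*sin(4*x)/256

Characteristic equation r² + 8r + 32 = 0 has discriminant (8)² - 4·(32) = -64 < 0, so r = -4 ± 4i.
Hence u_h = C1*cos(4*x)*exp(-4*x) + C2*exp(-4*x)*sin(4*x).
For the particular solution try u_p = A0 + A1*x + A2*x^2. Substituting and matching coefficients of each power of x gives A0 = 17/256, A1 = 1/8, A2 = -1/16, so u_p = 17/256 - x^2/16 + x/8.
General solution: u = 17/256 - x^2/16 + x/8 + C1*cos(4*x)*exp(-4*x) + C2*exp(-4*x)*sin(4*x).
Apply the initial conditions: u(0) = 17/256 + C1 = 5 and u'(0) = 1/8 - 4*C1 + 4*C2 = 3. Solving gives C1 = 1263/256, C2 = 1447/256.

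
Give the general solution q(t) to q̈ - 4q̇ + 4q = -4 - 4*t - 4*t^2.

q = -7/2 - t**2 - 3*t + C1*exp(2*t) + C2*t*exp(2*t)

Characteristic equation r² - 4r + 4 = 0 has discriminant (-4)² - 4·(4) = 0, so r = 2 is a repeated root.
Hence q_h = (C1 + C2*t)*exp(2*t).
For the particular solution try q_p = A0 + A1*t + A2*t^2. Substituting and matching coefficients of each power of t gives A0 = -7/2, A1 = -3, A2 = -1, so q_p = -7/2 - t^2 - 3*t.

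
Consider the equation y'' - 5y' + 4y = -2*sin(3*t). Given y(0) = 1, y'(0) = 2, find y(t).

y = -3*cos(3*t)/25 + sin(3*t)/25 + 13*exp(t)/15 + 19*exp(4*t)/75

Characteristic equation r² - 5r + 4 = 0 factors as (r - 1)(r - 4) = 0, so r = 1, 4.
Hence y_h = C1*exp(t) + C2*exp(4*t).
Try y_p = A*cos(3*t) + B*sin(3*t). Substituting and equating the coefficients of cos(3t) and sin(3t) gives A = -3/25, B = 1/25, so y_p = -3*cos(3*t)/25 + sin(3*t)/25.
General solution: y = -3*cos(3*t)/25 + sin(3*t)/25 + C1*exp(t) + C2*exp(4*t).
Apply the initial conditions: y(0) = -3/25 + C1 + C2 = 1 and y'(0) = 3/25 + C1 + 4*C2 = 2. Solving gives C1 = 13/15, C2 = 19/75.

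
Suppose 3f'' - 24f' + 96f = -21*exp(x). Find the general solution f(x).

f = -7*exp(x)/25 + C1*cos(4*x)*exp(4*x) + C2*exp(4*x)*sin(4*x)

Divide through by 3: f'' - 8f' + 32f = -7*exp(x).
Characteristic equation r² - 8r + 32 = 0 has discriminant (-8)² - 4·(32) = -64 < 0, so r = 4 ± 4i.
Hence f_h = C1*cos(4*x)*exp(4*x) + C2*exp(4*x)*sin(4*x).
Try f_p = A*exp(x). Substituting into the equation and dividing by exp(x) gives A = -7/25, so f_p = -7*exp(x)/25.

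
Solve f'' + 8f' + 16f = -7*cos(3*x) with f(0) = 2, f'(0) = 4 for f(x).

f = -168*sin(3*x)/625 - 49*cos(3*x)/625 + 1299*exp(-4*x)/625 + 328*x*exp(-4*x)/25

Characteristic equation r² + 8r + 16 = 0 has discriminant (8)² - 4·(16) = 0, so r = -4 is a repeated root.
Hence f_h = (C1 + C2*x)*exp(-4*x).
Try f_p = A*cos(3*x) + B*sin(3*x). Substituting and equating the coefficients of cos(3x) and sin(3x) gives A = -49/625, B = -168/625, so f_p = -168*sin(3*x)/625 - 49*cos(3*x)/625.
General solution: f = -168*sin(3*x)/625 - 49*cos(3*x)/625 + C1*exp(-4*x) + C2*x*exp(-4*x).
Apply the initial conditions: f(0) = -49/625 + C1 = 2 and f'(0) = -504/625 + C2 - 4*C1 = 4. Solving gives C1 = 1299/625, C2 = 328/25.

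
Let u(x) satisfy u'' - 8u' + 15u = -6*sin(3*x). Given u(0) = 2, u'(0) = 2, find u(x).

u = -77*exp(5*x)/34 - 4*cos(3*x)/17 - sin(3*x)/17 + 9*exp(3*x)/2

Characteristic equation r² - 8r + 15 = 0 factors as (r - 3)(r - 5) = 0, so r = 3, 5.
Hence u_h = C1*exp(3*x) + C2*exp(5*x).
Try u_p = A*cos(3*x) + B*sin(3*x). Substituting and equating the coefficients of cos(3x) and sin(3x) gives A = -4/17, B = -1/17, so u_p = -4*cos(3*x)/17 - sin(3*x)/17.
General solution: u = -4*cos(3*x)/17 - sin(3*x)/17 + C1*exp(3*x) + C2*exp(5*x).
Apply the initial conditions: u(0) = -4/17 + C1 + C2 = 2 and u'(0) = -3/17 + 3*C1 + 5*C2 = 2. Solving gives C1 = 9/2, C2 = -77/34.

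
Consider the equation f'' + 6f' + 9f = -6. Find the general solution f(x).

Characteristic equation r² + 6r + 9 = 0 has discriminant (6)² - 4·(9) = 0, so r = -3 is a repeated root.
Hence f_h = (C1 + C2*x)*exp(-3*x).
For the particular solution try f_p = A0. Substituting and matching coefficients of each power of x gives A0 = -2/3, so f_p = -2/3.

f = -2/3 + C1*exp(-3*x) + C2*x*exp(-3*x)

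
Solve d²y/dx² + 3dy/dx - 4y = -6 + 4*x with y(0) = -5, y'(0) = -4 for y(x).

Characteristic equation r² + 3r - 4 = 0 factors as (r - 1)(r + 4) = 0, so r = 1, -4.
Hence y_h = C1*exp(x) + C2*exp(-4*x).
For the particular solution try y_p = A0 + A1*x. Substituting and matching coefficients of each power of x gives A0 = 3/4, A1 = -1, so y_p = 3/4 - x.
General solution: y = 3/4 - x + C1*exp(x) + C2*exp(-4*x).
Apply the initial conditions: y(0) = 3/4 + C1 + C2 = -5 and y'(0) = -1 + C1 - 4*C2 = -4. Solving gives C1 = -26/5, C2 = -11/20.

y = 3/4 - x - 26*exp(x)/5 - 11*exp(-4*x)/20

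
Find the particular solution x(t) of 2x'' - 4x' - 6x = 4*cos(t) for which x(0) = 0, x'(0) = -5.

x = -11*exp(3*t)/10 - 2*cos(t)/5 - sin(t)/5 + 3*exp(-t)/2

Divide through by 2: x'' - 2x' - 3x = 2*cos(t).
Characteristic equation r² - 2r - 3 = 0 factors as (r - 3)(r + 1) = 0, so r = 3, -1.
Hence x_h = C1*exp(3*t) + C2*exp(-t).
Try x_p = A*cos(t) + B*sin(t). Substituting and equating the coefficients of cos(t) and sin(t) gives A = -2/5, B = -1/5, so x_p = -2*cos(t)/5 - sin(t)/5.
General solution: x = -2*cos(t)/5 - sin(t)/5 + C1*exp(3*t) + C2*exp(-t).
Apply the initial conditions: x(0) = -2/5 + C1 + C2 = 0 and x'(0) = -1/5 - C2 + 3*C1 = -5. Solving gives C1 = -11/10, C2 = 3/2.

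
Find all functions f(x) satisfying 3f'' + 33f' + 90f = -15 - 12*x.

Divide through by 3: f'' + 11f' + 30f = -5 - 4*x.
Characteristic equation r² + 11r + 30 = 0 factors as (r + 6)(r + 5) = 0, so r = -6, -5.
Hence f_h = C1*exp(-6*x) + C2*exp(-5*x).
For the particular solution try f_p = A0 + A1*x. Substituting and matching coefficients of each power of x gives A0 = -53/450, A1 = -2/15, so f_p = -53/450 - 2*x/15.

f = -53/450 - 2*x/15 + C1*exp(-6*x) + C2*exp(-5*x)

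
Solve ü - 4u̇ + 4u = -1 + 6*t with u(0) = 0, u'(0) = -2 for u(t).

Characteristic equation r² - 4r + 4 = 0 has discriminant (-4)² - 4·(4) = 0, so r = 2 is a repeated root.
Hence u_h = (C1 + C2*t)*exp(2*t).
For the particular solution try u_p = A0 + A1*t. Substituting and matching coefficients of each power of t gives A0 = 5/4, A1 = 3/2, so u_p = 5/4 + 3*t/2.
General solution: u = 5/4 + 3*t/2 + C1*exp(2*t) + C2*t*exp(2*t).
Apply the initial conditions: u(0) = 5/4 + C1 = 0 and u'(0) = 3/2 + C2 + 2*C1 = -2. Solving gives C1 = -5/4, C2 = -1.

u = 5/4 - 5*exp(2*t)/4 + 3*t/2 - t*exp(2*t)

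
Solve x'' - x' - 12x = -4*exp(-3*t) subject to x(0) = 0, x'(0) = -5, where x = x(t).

Characteristic equation r² - r - 12 = 0 factors as (r - 4)(r + 3) = 0, so r = 4, -3.
Hence x_h = C1*exp(4*t) + C2*exp(-3*t).
Since exp(-3*t) solves the homogeneous equation (r = -3 is a root of multiplicity 1), multiply the trial by t. Try x_p = A*t*exp(-3*t). Substituting into the equation and dividing by exp(-3*t) gives A = 4/7, so x_p = 4*t*exp(-3*t)/7.
General solution: x = C1*exp(4*t) + C2*exp(-3*t) + 4*t*exp(-3*t)/7.
Apply the initial conditions: x(0) = C1 + C2 = 0 and x'(0) = 4/7 - 3*C2 + 4*C1 = -5. Solving gives C1 = -39/49, C2 = 39/49.

x = -39*exp(4*t)/49 + 39*exp(-3*t)/49 + 4*t*exp(-3*t)/7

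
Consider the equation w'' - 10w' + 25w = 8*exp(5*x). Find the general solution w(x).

w = C1*exp(5*x) + 4*x**2*exp(5*x) + C2*x*exp(5*x)

Characteristic equation r² - 10r + 25 = 0 has discriminant (-10)² - 4·(25) = 0, so r = 5 is a repeated root.
Hence w_h = (C1 + C2*x)*exp(5*x).
Since exp(5*x) solves the homogeneous equation (r = 5 is a root of multiplicity 2), multiply the trial by x^2. Try w_p = A*x^2*exp(5*x). Substituting into the equation and dividing by exp(5*x) gives A = 4, so w_p = 4*x^2*exp(5*x).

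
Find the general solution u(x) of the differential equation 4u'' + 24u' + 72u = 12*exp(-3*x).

Divide through by 4: u'' + 6u' + 18u = 3*exp(-3*x).
Characteristic equation r² + 6r + 18 = 0 has discriminant (6)² - 4·(18) = -36 < 0, so r = -3 ± 3i.
Hence u_h = C1*cos(3*x)*exp(-3*x) + C2*exp(-3*x)*sin(3*x).
Try u_p = A*exp(-3*x). Substituting into the equation and dividing by exp(-3*x) gives A = 1/3, so u_p = exp(-3*x)/3.

u = exp(-3*x)/3 + C1*cos(3*x)*exp(-3*x) + C2*exp(-3*x)*sin(3*x)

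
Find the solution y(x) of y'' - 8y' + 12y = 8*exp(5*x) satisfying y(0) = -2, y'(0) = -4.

Characteristic equation r² - 8r + 12 = 0 factors as (r - 6)(r - 2) = 0, so r = 6, 2.
Hence y_h = C1*exp(6*x) + C2*exp(2*x).
Try y_p = A*exp(5*x). Substituting into the equation and dividing by exp(5*x) gives A = -8/3, so y_p = -8*exp(5*x)/3.
General solution: y = -8*exp(5*x)/3 + C1*exp(6*x) + C2*exp(2*x).
Apply the initial conditions: y(0) = -8/3 + C1 + C2 = -2 and y'(0) = -40/3 + 2*C2 + 6*C1 = -4. Solving gives C1 = 2, C2 = -4/3.

y = 2*exp(6*x) - 8*exp(5*x)/3 - 4*exp(2*x)/3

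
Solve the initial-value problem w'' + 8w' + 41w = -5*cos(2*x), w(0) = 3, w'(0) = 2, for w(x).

Characteristic equation r² + 8r + 41 = 0 has discriminant (8)² - 4·(41) = -100 < 0, so r = -4 ± 5i.
Hence w_h = C1*cos(5*x)*exp(-4*x) + C2*exp(-4*x)*sin(5*x).
Try w_p = A*cos(2*x) + B*sin(2*x). Substituting and equating the coefficients of cos(2x) and sin(2x) gives A = -37/325, B = -16/325, so w_p = -37*cos(2*x)/325 - 16*sin(2*x)/325.
General solution: w = -37*cos(2*x)/325 - 16*sin(2*x)/325 + C1*cos(5*x)*exp(-4*x) + C2*exp(-4*x)*sin(5*x).
Apply the initial conditions: w(0) = -37/325 + C1 = 3 and w'(0) = -32/325 - 4*C1 + 5*C2 = 2. Solving gives C1 = 1012/325, C2 = 946/325.

w = -37*cos(2*x)/325 - 16*sin(2*x)/325 + 946*exp(-4*x)*sin(5*x)/325 + 1012*cos(5*x)*exp(-4*x)/325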